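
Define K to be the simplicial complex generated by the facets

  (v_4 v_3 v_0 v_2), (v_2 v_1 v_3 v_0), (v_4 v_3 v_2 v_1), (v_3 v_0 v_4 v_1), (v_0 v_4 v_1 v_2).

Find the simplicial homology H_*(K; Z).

Order the vertices as v_0 < v_1 < v_2 < v_3 < v_4. Listing each simplex with vertices in this order, K has dimension 3 with simplices:

  0-simplices (5): [v_0], [v_1], [v_2], [v_3], [v_4]
  1-simplices (10): [v_0,v_1], [v_0,v_2], [v_0,v_3], [v_0,v_4], [v_1,v_2], [v_1,v_3], [v_1,v_4], [v_2,v_3], [v_2,v_4], [v_3,v_4]
  2-simplices (10): [v_0,v_1,v_2], [v_0,v_1,v_3], [v_0,v_1,v_4], [v_0,v_2,v_3], [v_0,v_2,v_4], [v_0,v_3,v_4], [v_1,v_2,v_3], [v_1,v_2,v_4], [v_1,v_3,v_4], [v_2,v_3,v_4]
  3-simplices (5): [v_0,v_1,v_2,v_3], [v_0,v_1,v_2,v_4], [v_0,v_1,v_3,v_4], [v_0,v_2,v_3,v_4], [v_1,v_2,v_3,v_4]

so the chain groups are C_0 ≅ Z^5, C_1 ≅ Z^10, C_2 ≅ Z^10, C_3 ≅ Z^5.

Boundary ∂_1: C_1 → C_0 sends each edge [p,q] (with p < q) to q − p.
The 5×10 boundary matrix has rank 4 and Smith normal form diag(1,1,1,1).

The boundary map ∂_2: C_2 → C_1 sends each 2-simplex [p,q,r] to [q,r] − [p,r] + [p,q]. For instance
  ∂[v_0,v_2,v_4] = [v_2,v_4] − [v_0,v_4] + [v_0,v_2],
  ∂[v_0,v_1,v_4] = [v_1,v_4] − [v_0,v_4] + [v_0,v_1].
The 10×10 boundary matrix has rank 6 and Smith normal form diag(1,1,1,1,1,1).

∂_3: C_3 → C_2 sends each 3-simplex σ to the alternating sum Σ_i (−1)^i (σ with its i-th vertex removed). For instance
  ∂[v_0,v_1,v_2,v_3] = [v_1,v_2,v_3] − [v_0,v_2,v_3] + [v_0,v_1,v_3] − [v_0,v_1,v_2],
  ∂[v_1,v_2,v_3,v_4] = [v_2,v_3,v_4] − [v_1,v_3,v_4] + [v_1,v_2,v_4] − [v_1,v_2,v_3].
The 10×5 boundary matrix has rank 4 and Smith normal form diag(1,1,1,1).

Now H_k = ker ∂_k / im ∂_{k+1}, so:

  H_0: rank C_0 − rank ∂_1 = 5 − 4 = 1, and the invariant factors of ∂_1 are all 1, so H_0 = Z.
  H_1: rank ker ∂_1 − rank ∂_2 = (10 − 4) − 6 = 0, and the invariant factors of ∂_2 are all 1, so H_1 = 0.
  H_2: rank ker ∂_2 − rank ∂_3 = (10 − 6) − 4 = 0, and the invariant factors of ∂_3 are all 1, so H_2 = 0.
  H_3: rank ker ∂_3 − rank ∂_4 = (5 − 4) − 0 = 1, and there is no ∂_4, so H_3 = Z.

H_0 ≅ Z,  H_1 = 0,  H_2 = 0,  H_3 ≅ Z.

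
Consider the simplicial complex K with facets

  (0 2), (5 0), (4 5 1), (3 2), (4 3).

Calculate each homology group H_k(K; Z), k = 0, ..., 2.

H_0 = Z,  H_1 = Z,  H_2 = 0.

Order the vertices as 0 < 1 < 2 < 3 < 4 < 5. Listing each simplex with vertices in this order, K has dimension 2 with simplices:

  0-simplices (6): [0], [1], [2], [3], [4], [5]
  1-simplices (7): [0,2], [0,5], [1,4], [1,5], [2,3], [3,4], [4,5]
  2-simplices (1): [1,4,5]

Hence C_0 ≅ Z^6, C_1 ≅ Z^7, C_2 ≅ Z^1.

The boundary map ∂_1: C_1 → C_0 maps an edge to its endpoints' difference, ∂[p,q] = q − p. For instance
  ∂[0,5] = [5] − [0].
The 6×7 boundary matrix has rank 5 and Smith normal form diag(1,1,1,1,1).

The boundary map ∂_2: C_2 → C_1 sends each 2-simplex [p,q,r] to [q,r] − [p,r] + [p,q]. For instance
  ∂[1,4,5] = [4,5] − [1,5] + [1,4].
As a 7×1 matrix over Z this has rank 1, with invariant factors (1).

Computing H_k = (kernel of ∂_k) / (image of ∂_{k+1}):

  H_0: rank C_0 − rank ∂_1 = 6 − 5 = 1, and the invariant factors of ∂_1 are all 1, so H_0 ≅ Z.
  H_1: rank ker ∂_1 − rank ∂_2 = (7 − 5) − 1 = 1, and the invariant factors of ∂_2 are all 1, so H_1 ≅ Z.
  H_2: rank ker ∂_2 − rank ∂_3 = (1 − 1) − 0 = 0, and there is no ∂_3, so H_2 ≅ 0.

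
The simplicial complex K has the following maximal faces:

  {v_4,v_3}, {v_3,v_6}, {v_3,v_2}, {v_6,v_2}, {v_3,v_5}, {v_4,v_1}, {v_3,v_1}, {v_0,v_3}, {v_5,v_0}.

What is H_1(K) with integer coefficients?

H_1 = Z^3.

Take the total order v_0 < v_1 < v_2 < v_3 < v_4 < v_5 < v_6 on the vertex set. Then K (dimension 1) consists of the simplices:

  0-simplices (7): [v_0], [v_1], [v_2], [v_3], [v_4], [v_5], [v_6]
  1-simplices (9): [v_0,v_3], [v_0,v_5], [v_1,v_3], [v_1,v_4], [v_2,v_3], [v_2,v_6], [v_3,v_4], [v_3,v_5], [v_3,v_6]

Hence C_0 ≅ Z^7, C_1 ≅ Z^9.

∂_1: C_1 → C_0 sends each edge [p,q] (with p < q) to q − p. For instance
  ∂[v_0,v_5] = [v_5] − [v_0].
The resulting 7×9 matrix has rank 6, and its Smith normal form has invariant factors (1,1,1,1,1,1).

Now H_k = ker ∂_k / im ∂_{k+1}, so:

  H_1: rank ker ∂_1 − rank ∂_2 = (9 − 6) − 0 = 3, and there is no ∂_2, so H_1 = Z^3.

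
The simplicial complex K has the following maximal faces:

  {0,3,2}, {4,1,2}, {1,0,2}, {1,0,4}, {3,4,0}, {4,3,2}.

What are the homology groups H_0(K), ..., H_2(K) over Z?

H_0 = Z,  H_1 = 0,  H_2 = Z.

We work with the vertex ordering 0 < 1 < 2 < 3 < 4. The simplices of K, each written with vertices in increasing order, are:

  0-simplices (5): [0], [1], [2], [3], [4]
  1-simplices (9): [0,1], [0,2], [0,3], [0,4], [1,2], [1,4], [2,3], [2,4], [3,4]
  2-simplices (6): [0,1,2], [0,1,4], [0,2,3], [0,3,4], [1,2,4], [2,3,4]

giving chain groups C_0 ≅ Z^5, C_1 ≅ Z^9, C_2 ≅ Z^6.

The boundary map ∂_1: C_1 → C_0 is given by ∂[p,q] = [q] − [p].
The 5×9 boundary matrix has rank 4 and Smith normal form diag(1,1,1,1).

Boundary ∂_2: C_2 → C_1 maps a triangle to the signed sum of its edges. For instance
  ∂[0,1,2] = [1,2] − [0,2] + [0,1],
  ∂[0,1,4] = [1,4] − [0,4] + [0,1].
The 9×6 boundary matrix has rank 5 and Smith normal form diag(1,1,1,1,1).

Now H_k = ker ∂_k / im ∂_{k+1}, so:

  H_0: rank C_0 − rank ∂_1 = 5 − 4 = 1, and the invariant factors of ∂_1 are all 1, so H_0 = Z.
  H_1: rank ker ∂_1 − rank ∂_2 = (9 − 4) − 5 = 0, and the invariant factors of ∂_2 are all 1, so H_1 = 0.
  H_2: rank ker ∂_2 − rank ∂_3 = (6 − 5) − 0 = 1, and there is no ∂_3, so H_2 = Z.

(K is a triangulation of the 2-sphere S^2.)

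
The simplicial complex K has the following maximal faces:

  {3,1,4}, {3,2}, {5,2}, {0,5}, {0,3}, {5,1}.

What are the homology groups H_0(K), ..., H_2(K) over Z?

H_0 = Z,  H_1 = Z^2,  H_2 = 0.

Fix the vertex order 0 < 1 < 2 < 3 < 4 < 5 and write every simplex with vertices in increasing order. Then dim K = 2 and the simplices of K are:

  0-simplices (6): [0], [1], [2], [3], [4], [5]
  1-simplices (8): [0,3], [0,5], [1,3], [1,4], [1,5], [2,3], [2,5], [3,4]
  2-simplices (1): [1,3,4]

giving chain groups C_0 ≅ Z^6, C_1 ≅ Z^8, C_2 ≅ Z^1.

The boundary map ∂_1: C_1 → C_0 sends each edge [p,q] (with p < q) to q − p. For instance
  ∂[3,4] = [4] − [3].
The resulting 6×8 matrix has rank 5, and its Smith normal form has invariant factors (1,1,1,1,1).

Boundary ∂_2: C_2 → C_1 maps a triangle to the signed sum of its edges. For instance
  ∂[1,3,4] = [3,4] − [1,4] + [1,3].
This gives a 8×1 integer matrix of rank 1; reducing to Smith normal form yields diagonal entries (1).

From H_k ≅ ker(∂_k) / im(∂_{k+1}) we obtain:

  H_0: rank C_0 − rank ∂_1 = 6 − 5 = 1, and the invariant factors of ∂_1 are all 1, so H_0 = Z.
  H_1: rank ker ∂_1 − rank ∂_2 = (8 − 5) − 1 = 2, and the invariant factors of ∂_2 are all 1, so H_1 = Z^2.
  H_2: rank ker ∂_2 − rank ∂_3 = (1 − 1) − 0 = 0, and there is no ∂_3, so H_2 = 0.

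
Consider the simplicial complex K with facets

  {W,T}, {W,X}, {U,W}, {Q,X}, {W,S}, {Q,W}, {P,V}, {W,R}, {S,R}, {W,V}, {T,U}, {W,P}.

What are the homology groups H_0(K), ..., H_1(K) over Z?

H_0 = Z,  H_1 = Z^4.

Fix the vertex order P < Q < R < S < T < U < V < W < X and write every simplex with vertices in increasing order. Then dim K = 1 and the simplices of K are:

  0-simplices (9): P, Q, R, S, T, U, V, W, X
  1-simplices (12): PV, PW, QW, QX, RS, RW, SW, TU, TW, UW, VW, WX

so the chain groups are C_0 ≅ Z^9, C_1 ≅ Z^12.

Boundary ∂_1: C_1 → C_0 sends each edge [p,q] (with p < q) to q − p.
As a 9×12 matrix over Z this has rank 8, with invariant factors (1,1,1,1,1,1,1,1).

Reading off H_k = ker ∂_k / im ∂_{k+1}:

  H_0: rank C_0 − rank ∂_1 = 9 − 8 = 1, and the invariant factors of ∂_1 are all 1, so H_0 ≅ Z.
  H_1: rank ker ∂_1 − rank ∂_2 = (12 − 8) − 0 = 4, and there is no ∂_2, so H_1 ≅ Z^4.

(K is a triangulation of a wedge of 4 circles.)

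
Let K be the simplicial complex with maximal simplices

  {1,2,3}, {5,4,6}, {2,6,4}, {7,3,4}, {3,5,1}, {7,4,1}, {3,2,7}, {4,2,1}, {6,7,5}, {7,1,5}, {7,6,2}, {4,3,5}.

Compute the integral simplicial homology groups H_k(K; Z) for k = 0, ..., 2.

H_0 = Z,  H_1 = Z_2,  H_2 = 0.

Order the vertices as 1 < 2 < 3 < 4 < 5 < 6 < 7. Listing each simplex with vertices in this order, K has dimension 2 with simplices:

  0-simplices (7): [1], [2], [3], [4], [5], [6], [7]
  1-simplices (18): [1,2], [1,3], [1,4], [1,5], [1,7], [2,3], [2,4], [2,6], [2,7], [3,4], [3,5], [3,7], [4,5], [4,6], [4,7], [5,6], [5,7], [6,7]
  2-simplices (12): [1,2,3], [1,2,4], [1,3,5], [1,4,7], [1,5,7], [2,3,7], [2,4,6], [2,6,7], [3,4,5], [3,4,7], [4,5,6], [5,6,7]

giving chain groups C_0 ≅ Z^7, C_1 ≅ Z^18, C_2 ≅ Z^12.

The boundary map ∂_1: C_1 → C_0 sends each edge [p,q] (with p < q) to q − p. For instance
  ∂[3,4] = [4] − [3].
This gives a 7×18 integer matrix of rank 6; reducing to Smith normal form yields diagonal entries (1,1,1,1,1,1).

Boundary ∂_2: C_2 → C_1 sends each 2-simplex [p,q,r] to [q,r] − [p,r] + [p,q]. For instance
  ∂[3,4,5] = [4,5] − [3,5] + [3,4],
  ∂[1,5,7] = [5,7] − [1,7] + [1,5].
This gives a 18×12 integer matrix of rank 12; reducing to Smith normal form yields diagonal entries (1,1,1,1,1,1,1,1,1,1,1,2).

Computing H_k = (kernel of ∂_k) / (image of ∂_{k+1}):

  H_0: rank C_0 − rank ∂_1 = 7 − 6 = 1, and the invariant factors of ∂_1 are all 1, so H_0 ≅ Z.
  H_1: rank ker ∂_1 − rank ∂_2 = (18 − 6) − 12 = 0, and ∂_2 has invariant factor 2 > 1, so H_1 ≅ Z_2.
  H_2: rank ker ∂_2 − rank ∂_3 = (12 − 12) − 0 = 0, and there is no ∂_3, so H_2 ≅ 0.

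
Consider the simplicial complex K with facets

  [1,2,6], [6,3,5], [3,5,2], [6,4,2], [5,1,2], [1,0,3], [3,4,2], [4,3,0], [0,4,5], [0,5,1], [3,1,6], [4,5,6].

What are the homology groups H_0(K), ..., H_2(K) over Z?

H_0 ≅ Z,  H_1 ≅ Z/2,  H_2 = 0.

Fix the vertex order 0 < 1 < 2 < 3 < 4 < 5 < 6 and write every simplex with vertices in increasing order. Then dim K = 2 and the simplices of K are:

  0-simplices (7): [0], [1], [2], [3], [4], [5], [6]
  1-simplices (18): [0,1], [0,3], [0,4], [0,5], [1,2], [1,3], [1,5], [1,6], [2,3], [2,4], [2,5], [2,6], [3,4], [3,5], [3,6], [4,5], [4,6], [5,6]
  2-simplices (12): [0,1,3], [0,1,5], [0,3,4], [0,4,5], [1,2,5], [1,2,6], [1,3,6], [2,3,4], [2,3,5], [2,4,6], [3,5,6], [4,5,6]

giving chain groups C_0 ≅ Z^7, C_1 ≅ Z^18, C_2 ≅ Z^12.

The boundary map ∂_1: C_1 → C_0 maps an edge to its endpoints' difference, ∂[p,q] = q − p.
The 7×18 boundary matrix has rank 6 and Smith normal form diag(1,1,1,1,1,1).

Boundary ∂_2: C_2 → C_1 sends each 2-simplex [p,q,r] to [q,r] − [p,r] + [p,q]. For instance
  ∂[2,3,4] = [3,4] − [2,4] + [2,3],
  ∂[3,5,6] = [5,6] − [3,6] + [3,5].
The resulting 18×12 matrix has rank 12, and its Smith normal form has invariant factors (1,1,1,1,1,1,1,1,1,1,1,2).

Reading off H_k = ker ∂_k / im ∂_{k+1}:

  H_0: rank C_0 − rank ∂_1 = 7 − 6 = 1, and the invariant factors of ∂_1 are all 1, so H_0 ≅ Z.
  H_1: rank ker ∂_1 − rank ∂_2 = (18 − 6) − 12 = 0, and ∂_2 has invariant factor 2 > 1, so H_1 ≅ Z/2.
  H_2: rank ker ∂_2 − rank ∂_3 = (12 − 12) − 0 = 0, and there is no ∂_3, so H_2 ≅ 0.

As a check, the Euler characteristic is 7 − 18 + 12 = 1, which agrees with 1 − 0 + 0 = 1.
(K is a triangulation of the real projective plane RP^2.)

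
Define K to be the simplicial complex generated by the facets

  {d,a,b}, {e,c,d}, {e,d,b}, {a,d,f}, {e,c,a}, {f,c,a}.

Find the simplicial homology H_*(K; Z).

H_0 ≅ Z,  H_1 ≅ Z,  H_2 = 0.

K has 6 vertices, 12 edges, 6 triangles.
rank ∂_0 = 0, rank ∂_1 = 5 ⇒ b_0 = 6 − 0 − 5 = 1; all invariant factors of ∂_1 are 1 so no torsion. So H_0 = Z.
rank ∂_1 = 5, rank ∂_2 = 6 ⇒ b_1 = 12 − 5 − 6 = 1; all invariant factors of ∂_2 are 1 so no torsion. So H_1 = Z.
rank ∂_2 = 6, rank ∂_3 = 0 ⇒ b_2 = 6 − 6 − 0 = 0. So H_2 = 0.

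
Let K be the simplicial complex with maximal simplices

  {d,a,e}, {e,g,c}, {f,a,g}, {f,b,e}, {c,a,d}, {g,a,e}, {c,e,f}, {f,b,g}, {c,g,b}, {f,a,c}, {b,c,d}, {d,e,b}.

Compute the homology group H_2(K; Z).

K has 7 vertices, 18 edges, 12 triangles.
rank ∂_2 = 12, rank ∂_3 = 0 ⇒ b_2 = 12 − 12 − 0 = 0. So H_2 ≅ 0.

H_2 ≅ 0.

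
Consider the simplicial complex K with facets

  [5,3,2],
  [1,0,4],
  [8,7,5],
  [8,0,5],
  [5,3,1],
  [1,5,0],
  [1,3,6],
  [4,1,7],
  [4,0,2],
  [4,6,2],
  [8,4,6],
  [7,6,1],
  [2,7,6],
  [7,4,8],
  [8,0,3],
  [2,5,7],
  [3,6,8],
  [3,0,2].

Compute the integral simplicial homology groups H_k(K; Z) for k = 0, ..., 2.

We work with the vertex ordering 0 < 1 < 2 < 3 < 4 < 5 < 6 < 7 < 8. The simplices of K, each written with vertices in increasing order, are:

  0-simplices (9): [0], [1], [2], [3], [4], [5], [6], [7], [8]
  1-simplices (27): (27 of them)
  2-simplices (18): [0,1,4], [0,1,5], [0,2,3], [0,2,4], [0,3,8], [0,5,8], [1,3,5], [1,3,6], [1,4,7], [1,6,7], [2,3,5], [2,4,6], [2,5,7], [2,6,7], [3,6,8], [4,6,8], [4,7,8], [5,7,8]

so the chain groups are C_0 ≅ Z^9, C_1 ≅ Z^27, C_2 ≅ Z^18.

Boundary ∂_1: C_1 → C_0 sends each edge [p,q] (with p < q) to q − p. For instance
  ∂[4,8] = [8] − [4].
The resulting 9×27 matrix has rank 8, and its Smith normal form has invariant factors (1,1,1,1,1,1,1,1).

Boundary ∂_2: C_2 → C_1 acts by ∂[p,q,r] = [q,r] − [p,r] + [p,q]. For instance
  ∂[1,4,7] = [4,7] − [1,7] + [1,4],
  ∂[0,2,3] = [2,3] − [0,3] + [0,2].
As a 27×18 matrix over Z this has rank 18, with invariant factors (1,1,1,1,1,1,1,1,1,1,1,1,1,1,1,1,1,2).

Reading off H_k = ker ∂_k / im ∂_{k+1}:

  H_0: rank C_0 − rank ∂_1 = 9 − 8 = 1, and the invariant factors of ∂_1 are all 1, so H_0 = Z.
  H_1: rank ker ∂_1 − rank ∂_2 = (27 − 8) − 18 = 1, and ∂_2 has invariant factor 2 > 1, so H_1 = Z ⊕ Z/2Z.
  H_2: rank ker ∂_2 − rank ∂_3 = (18 − 18) − 0 = 0, and there is no ∂_3, so H_2 = 0.

(K is a triangulation of the Klein bottle.)

H_0 ≅ Z,  H_1 ≅ Z ⊕ Z/2Z,  H_2 = 0.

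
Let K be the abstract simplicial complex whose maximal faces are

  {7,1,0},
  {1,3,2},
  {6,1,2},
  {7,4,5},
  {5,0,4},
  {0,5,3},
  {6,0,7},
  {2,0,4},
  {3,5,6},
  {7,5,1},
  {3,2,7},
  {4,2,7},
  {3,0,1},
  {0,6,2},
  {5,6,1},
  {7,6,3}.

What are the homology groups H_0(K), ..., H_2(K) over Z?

Order the vertices as 0 < 1 < 2 < 3 < 4 < 5 < 6 < 7. Listing each simplex with vertices in this order, K has dimension 2 with simplices:

  0-simplices (8): [0], [1], [2], [3], [4], [5], [6], [7]
  1-simplices (24): (24 of them)
  2-simplices (16): [0,1,3], [0,1,7], [0,2,4], [0,2,6], [0,3,5], [0,4,5], [0,6,7], [1,2,3], [1,2,6], [1,5,6], [1,5,7], [2,3,7], [2,4,7], [3,5,6], [3,6,7], [4,5,7]

giving chain groups C_0 ≅ Z^8, C_1 ≅ Z^24, C_2 ≅ Z^16.

Boundary ∂_1: C_1 → C_0 maps an edge to its endpoints' difference, ∂[p,q] = q − p. For instance
  ∂[0,3] = [3] − [0].
The 8×24 boundary matrix has rank 7 and Smith normal form diag(1,1,1,1,1,1,1).

The boundary map ∂_2: C_2 → C_1 sends each 2-simplex [p,q,r] to [q,r] − [p,r] + [p,q]. For instance
  ∂[1,2,3] = [2,3] − [1,3] + [1,2],
  ∂[1,5,7] = [5,7] − [1,7] + [1,5].
This gives a 24×16 integer matrix of rank 15; reducing to Smith normal form yields diagonal entries (1,1,1,1,1,1,1,1,1,1,1,1,1,1,1).

Reading off H_k = ker ∂_k / im ∂_{k+1}:

  H_0: rank C_0 − rank ∂_1 = 8 − 7 = 1, and the invariant factors of ∂_1 are all 1, so H_0 ≅ Z.
  H_1: rank ker ∂_1 − rank ∂_2 = (24 − 7) − 15 = 2, and the invariant factors of ∂_2 are all 1, so H_1 ≅ Z^2.
  H_2: rank ker ∂_2 − rank ∂_3 = (16 − 15) − 0 = 1, and there is no ∂_3, so H_2 ≅ Z.

H_0 ≅ Z,  H_1 ≅ Z^2,  H_2 ≅ Z.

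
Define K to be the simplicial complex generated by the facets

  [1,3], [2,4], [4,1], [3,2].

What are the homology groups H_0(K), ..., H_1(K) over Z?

H_0 = Z,  H_1 = Z.

Take the total order 1 < 2 < 3 < 4 on the vertex set. Then K (dimension 1) consists of the simplices:

  0-simplices (4): [1], [2], [3], [4]
  1-simplices (4): [1,3], [1,4], [2,3], [2,4]

Hence C_0 ≅ Z^4, C_1 ≅ Z^4.

Boundary ∂_1: C_1 → C_0 sends each edge [p,q] (with p < q) to q − p. For instance
  ∂[1,3] = [3] − [1].
This gives a 4×4 integer matrix of rank 3; reducing to Smith normal form yields diagonal entries (1,1,1).

Computing H_k = (kernel of ∂_k) / (image of ∂_{k+1}):

  H_0: rank C_0 − rank ∂_1 = 4 − 3 = 1, and the invariant factors of ∂_1 are all 1, so H_0 ≅ Z.
  H_1: rank ker ∂_1 − rank ∂_2 = (4 − 3) − 0 = 1, and there is no ∂_2, so H_1 ≅ Z.

As a check, the Euler characteristic is 4 − 4 = 0, which agrees with 1 − 1 = 0.
(K is a triangulation of the circle S^1.)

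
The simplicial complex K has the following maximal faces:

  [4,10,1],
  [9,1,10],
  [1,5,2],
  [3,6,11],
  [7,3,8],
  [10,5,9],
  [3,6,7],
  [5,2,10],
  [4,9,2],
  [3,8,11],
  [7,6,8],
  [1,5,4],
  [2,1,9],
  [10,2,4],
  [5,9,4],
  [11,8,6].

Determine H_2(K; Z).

K has 11 vertices, 24 edges, 16 triangles.
rank ∂_2 = 15, rank ∂_3 = 0 ⇒ b_2 = 16 − 15 − 0 = 1. So H_2 ≅ Z.

H_2 = Z.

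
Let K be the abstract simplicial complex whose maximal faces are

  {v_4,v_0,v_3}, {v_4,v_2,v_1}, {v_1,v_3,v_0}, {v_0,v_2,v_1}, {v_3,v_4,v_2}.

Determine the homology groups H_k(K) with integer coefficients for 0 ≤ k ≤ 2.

H_0 = Z,  H_1 = Z,  H_2 = 0.

Fix the vertex order v_0 < v_1 < v_2 < v_3 < v_4 and write every simplex with vertices in increasing order. Then dim K = 2 and the simplices of K are:

  0-simplices (5): [v_0], [v_1], [v_2], [v_3], [v_4]
  1-simplices (10): [v_0,v_1], [v_0,v_2], [v_0,v_3], [v_0,v_4], [v_1,v_2], [v_1,v_3], [v_1,v_4], [v_2,v_3], [v_2,v_4], [v_3,v_4]
  2-simplices (5): [v_0,v_1,v_2], [v_0,v_1,v_3], [v_0,v_3,v_4], [v_1,v_2,v_4], [v_2,v_3,v_4]

giving chain groups C_0 ≅ Z^5, C_1 ≅ Z^10, C_2 ≅ Z^5.

The boundary map ∂_1: C_1 → C_0 sends each edge [p,q] (with p < q) to q − p.
This gives a 5×10 integer matrix of rank 4; reducing to Smith normal form yields diagonal entries (1,1,1,1).

The boundary map ∂_2: C_2 → C_1 acts by ∂[p,q,r] = [q,r] − [p,r] + [p,q]. For instance
  ∂[v_2,v_3,v_4] = [v_3,v_4] − [v_2,v_4] + [v_2,v_3],
  ∂[v_0,v_1,v_2] = [v_1,v_2] − [v_0,v_2] + [v_0,v_1].
This gives a 10×5 integer matrix of rank 5; reducing to Smith normal form yields diagonal entries (1,1,1,1,1).

From H_k ≅ ker(∂_k) / im(∂_{k+1}) we obtain:

  H_0: rank C_0 − rank ∂_1 = 5 − 4 = 1, and the invariant factors of ∂_1 are all 1, so H_0 = Z.
  H_1: rank ker ∂_1 − rank ∂_2 = (10 − 4) − 5 = 1, and the invariant factors of ∂_2 are all 1, so H_1 = Z.
  H_2: rank ker ∂_2 − rank ∂_3 = (5 − 5) − 0 = 0, and there is no ∂_3, so H_2 = 0.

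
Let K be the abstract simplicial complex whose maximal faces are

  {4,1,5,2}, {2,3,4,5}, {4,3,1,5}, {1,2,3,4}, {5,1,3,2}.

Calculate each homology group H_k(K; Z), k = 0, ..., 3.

Take the total order 1 < 2 < 3 < 4 < 5 on the vertex set. Then K (dimension 3) consists of the simplices:

  0-simplices (5): [1], [2], [3], [4], [5]
  1-simplices (10): [1,2], [1,3], [1,4], [1,5], [2,3], [2,4], [2,5], [3,4], [3,5], [4,5]
  2-simplices (10): [1,2,3], [1,2,4], [1,2,5], [1,3,4], [1,3,5], [1,4,5], [2,3,4], [2,3,5], [2,4,5], [3,4,5]
  3-simplices (5): [1,2,3,4], [1,2,3,5], [1,2,4,5], [1,3,4,5], [2,3,4,5]

Hence C_0 ≅ Z^5, C_1 ≅ Z^10, C_2 ≅ Z^10, C_3 ≅ Z^5.

The boundary map ∂_1: C_1 → C_0 is given by ∂[p,q] = [q] − [p]. For instance
  ∂[2,4] = [4] − [2].
This gives a 5×10 integer matrix of rank 4; reducing to Smith normal form yields diagonal entries (1,1,1,1).

The boundary map ∂_2: C_2 → C_1 acts by ∂[p,q,r] = [q,r] − [p,r] + [p,q]. For instance
  ∂[2,3,5] = [3,5] − [2,5] + [2,3],
  ∂[1,2,5] = [2,5] − [1,5] + [1,2].
The 10×10 boundary matrix has rank 6 and Smith normal form diag(1,1,1,1,1,1).

The boundary map ∂_3: C_3 → C_2 sends each 3-simplex σ to the alternating sum Σ_i (−1)^i (σ with its i-th vertex removed). For instance
  ∂[1,2,4,5] = [2,4,5] − [1,4,5] + [1,2,5] − [1,2,4],
  ∂[2,3,4,5] = [3,4,5] − [2,4,5] + [2,3,5] − [2,3,4].
The 10×5 boundary matrix has rank 4 and Smith normal form diag(1,1,1,1).

Computing H_k = (kernel of ∂_k) / (image of ∂_{k+1}):

  H_0: rank C_0 − rank ∂_1 = 5 − 4 = 1, and the invariant factors of ∂_1 are all 1, so H_0 = Z.
  H_1: rank ker ∂_1 − rank ∂_2 = (10 − 4) − 6 = 0, and the invariant factors of ∂_2 are all 1, so H_1 = 0.
  H_2: rank ker ∂_2 − rank ∂_3 = (10 − 6) − 4 = 0, and the invariant factors of ∂_3 are all 1, so H_2 = 0.
  H_3: rank ker ∂_3 − rank ∂_4 = (5 − 4) − 0 = 1, and there is no ∂_4, so H_3 = Z.

(K is a triangulation of the 3-sphere S^3.)

H_0 ≅ Z,  H_1 = 0,  H_2 = 0,  H_3 ≅ Z.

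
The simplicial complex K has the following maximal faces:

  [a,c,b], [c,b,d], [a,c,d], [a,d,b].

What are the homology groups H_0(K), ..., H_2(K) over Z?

H_0 ≅ Z,  H_1 = 0,  H_2 ≅ Z.

Take the total order a < b < c < d on the vertex set. Then K (dimension 2) consists of the simplices:

  0-simplices (4): a, b, c, d
  1-simplices (6): ab, ac, ad, bc, bd, cd
  2-simplices (4): abc, abd, acd, bcd

giving chain groups C_0 ≅ Z^4, C_1 ≅ Z^6, C_2 ≅ Z^4.

Boundary ∂_1: C_1 → C_0 maps an edge to its endpoints' difference, ∂[p,q] = q − p. For instance
  ∂ad = d − a.
The resulting 4×6 matrix has rank 3, and its Smith normal form has invariant factors (1,1,1).

The boundary map ∂_2: C_2 → C_1 acts by ∂[p,q,r] = [q,r] − [p,r] + [p,q]. For instance
  ∂bcd = cd − bd + bc,
  ∂abc = bc − ac + ab.
The resulting 6×4 matrix has rank 3, and its Smith normal form has invariant factors (1,1,1).

Computing H_k = (kernel of ∂_k) / (image of ∂_{k+1}):

  H_0: rank C_0 − rank ∂_1 = 4 − 3 = 1, and the invariant factors of ∂_1 are all 1, so H_0 = Z.
  H_1: rank ker ∂_1 − rank ∂_2 = (6 − 3) − 3 = 0, and the invariant factors of ∂_2 are all 1, so H_1 = 0.
  H_2: rank ker ∂_2 − rank ∂_3 = (4 − 3) − 0 = 1, and there is no ∂_3, so H_2 = Z.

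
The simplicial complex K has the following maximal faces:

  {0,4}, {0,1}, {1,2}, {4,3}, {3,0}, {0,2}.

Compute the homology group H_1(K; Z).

Fix the vertex order 0 < 1 < 2 < 3 < 4 and write every simplex with vertices in increasing order. Then dim K = 1 and the simplices of K are:

  0-simplices (5): [0], [1], [2], [3], [4]
  1-simplices (6): [0,1], [0,2], [0,3], [0,4], [1,2], [3,4]

so the chain groups are C_0 ≅ Z^5, C_1 ≅ Z^6.

Boundary ∂_1: C_1 → C_0 sends each edge [p,q] (with p < q) to q − p. For instance
  ∂[1,2] = [2] − [1].
The 5×6 boundary matrix has rank 4 and Smith normal form diag(1,1,1,1).

Now H_k = ker ∂_k / im ∂_{k+1}, so:

  H_1: rank ker ∂_1 − rank ∂_2 = (6 − 4) − 0 = 2, and there is no ∂_2, so H_1 ≅ Z^2.

(K is a triangulation of a wedge of 2 circles.)

H_1 ≅ Z^2.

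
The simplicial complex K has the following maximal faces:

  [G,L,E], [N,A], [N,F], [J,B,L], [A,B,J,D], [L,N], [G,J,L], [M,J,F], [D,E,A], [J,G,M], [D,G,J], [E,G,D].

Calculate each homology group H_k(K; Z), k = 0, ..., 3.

K has 10 vertices, 22 edges, 12 triangles, 1 3-simplex.
rank ∂_0 = 0, rank ∂_1 = 9 ⇒ b_0 = 10 − 0 − 9 = 1; all invariant factors of ∂_1 are 1 so no torsion. So H_0 ≅ Z.
rank ∂_1 = 9, rank ∂_2 = 11 ⇒ b_1 = 22 − 9 − 11 = 2; all invariant factors of ∂_2 are 1 so no torsion. So H_1 ≅ Z^2.
rank ∂_2 = 11, rank ∂_3 = 1 ⇒ b_2 = 12 − 11 − 1 = 0; all invariant factors of ∂_3 are 1 so no torsion. So H_2 ≅ 0.
rank ∂_3 = 1, rank ∂_4 = 0 ⇒ b_3 = 1 − 1 − 0 = 0. So H_3 ≅ 0.

H_0 ≅ Z,  H_1 ≅ Z^2,  H_2 = 0,  H_3 = 0.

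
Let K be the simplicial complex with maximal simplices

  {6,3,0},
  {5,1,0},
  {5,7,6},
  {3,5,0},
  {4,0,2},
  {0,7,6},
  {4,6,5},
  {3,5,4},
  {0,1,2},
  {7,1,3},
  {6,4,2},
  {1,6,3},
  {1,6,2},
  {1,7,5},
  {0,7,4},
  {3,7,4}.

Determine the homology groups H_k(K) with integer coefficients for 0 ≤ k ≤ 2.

H_0 ≅ Z,  H_1 ≅ Z^2,  H_2 ≅ Z.

Take the total order 0 < 1 < 2 < 3 < 4 < 5 < 6 < 7 on the vertex set. Then K (dimension 2) consists of the simplices:

  0-simplices (8): [0], [1], [2], [3], [4], [5], [6], [7]
  1-simplices (24): (24 of them)
  2-simplices (16): [0,1,2], [0,1,5], [0,2,4], [0,3,5], [0,3,6], [0,4,7], [0,6,7], [1,2,6], [1,3,6], [1,3,7], [1,5,7], [2,4,6], [3,4,5], [3,4,7], [4,5,6], [5,6,7]

Hence C_0 ≅ Z^8, C_1 ≅ Z^24, C_2 ≅ Z^16.

Boundary ∂_1: C_1 → C_0 maps an edge to its endpoints' difference, ∂[p,q] = q − p.
This gives a 8×24 integer matrix of rank 7; reducing to Smith normal form yields diagonal entries (1,1,1,1,1,1,1).

Boundary ∂_2: C_2 → C_1 acts by ∂[p,q,r] = [q,r] − [p,r] + [p,q]. For instance
  ∂[4,5,6] = [5,6] − [4,6] + [4,5],
  ∂[2,4,6] = [4,6] − [2,6] + [2,4].
This gives a 24×16 integer matrix of rank 15; reducing to Smith normal form yields diagonal entries (1,1,1,1,1,1,1,1,1,1,1,1,1,1,1).

Now H_k = ker ∂_k / im ∂_{k+1}, so:

  H_0: rank C_0 − rank ∂_1 = 8 − 7 = 1, and the invariant factors of ∂_1 are all 1, so H_0 ≅ Z.
  H_1: rank ker ∂_1 − rank ∂_2 = (24 − 7) − 15 = 2, and the invariant factors of ∂_2 are all 1, so H_1 ≅ Z^2.
  H_2: rank ker ∂_2 − rank ∂_3 = (16 − 15) − 0 = 1, and there is no ∂_3, so H_2 ≅ Z.

As a check, the Euler characteristic is 8 − 24 + 16 = 0, which agrees with 1 − 2 + 1 = 0.
(K is a triangulation of the torus T^2.)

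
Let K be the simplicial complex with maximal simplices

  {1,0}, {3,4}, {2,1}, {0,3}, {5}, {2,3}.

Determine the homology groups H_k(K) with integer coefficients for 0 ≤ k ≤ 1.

Fix the vertex order 0 < 1 < 2 < 3 < 4 < 5 and write every simplex with vertices in increasing order. Then dim K = 1 and the simplices of K are:

  0-simplices (6): [0], [1], [2], [3], [4], [5]
  1-simplices (5): [0,1], [0,3], [1,2], [2,3], [3,4]

Hence C_0 ≅ Z^6, C_1 ≅ Z^5.

Boundary ∂_1: C_1 → C_0 sends each edge [p,q] (with p < q) to q − p.
The 6×5 boundary matrix has rank 4 and Smith normal form diag(1,1,1,1).

Reading off H_k = ker ∂_k / im ∂_{k+1}:

  H_0: rank C_0 − rank ∂_1 = 6 − 4 = 2, and the invariant factors of ∂_1 are all 1, so H_0 = Z^2.
  H_1: rank ker ∂_1 − rank ∂_2 = (5 − 4) − 0 = 1, and there is no ∂_2, so H_1 = Z.

H_0 ≅ Z^2,  H_1 ≅ Z.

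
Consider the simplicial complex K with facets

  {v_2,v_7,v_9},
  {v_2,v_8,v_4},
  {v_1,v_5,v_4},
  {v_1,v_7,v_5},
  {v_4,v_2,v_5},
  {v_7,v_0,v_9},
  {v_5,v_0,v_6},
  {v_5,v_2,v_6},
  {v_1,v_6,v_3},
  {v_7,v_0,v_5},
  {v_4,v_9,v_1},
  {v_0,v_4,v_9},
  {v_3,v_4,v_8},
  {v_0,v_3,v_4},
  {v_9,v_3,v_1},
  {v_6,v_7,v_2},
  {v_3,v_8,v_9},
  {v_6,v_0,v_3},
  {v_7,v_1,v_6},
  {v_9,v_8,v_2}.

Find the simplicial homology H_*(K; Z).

H_0 = Z,  H_1 = Z ⊕ Z/2,  H_2 = 0.

We work with the vertex ordering v_0 < v_1 < v_2 < v_3 < v_4 < v_5 < v_6 < v_7 < v_8 < v_9. The simplices of K, each written with vertices in increasing order, are:

  0-simplices (10): [v_0], [v_1], [v_2], [v_3], [v_4], [v_5], [v_6], [v_7], [v_8], [v_9]
  1-simplices (30): (30 of them)
  2-simplices (20): (20 of them)

giving chain groups C_0 ≅ Z^10, C_1 ≅ Z^30, C_2 ≅ Z^20.

Boundary ∂_1: C_1 → C_0 is given by ∂[p,q] = [q] − [p].
The resulting 10×30 matrix has rank 9, and its Smith normal form has invariant factors (1,1,1,1,1,1,1,1,1).

Boundary ∂_2: C_2 → C_1 maps a triangle to the signed sum of its edges. For instance
  ∂[v_0,v_4,v_9] = [v_4,v_9] − [v_0,v_9] + [v_0,v_4],
  ∂[v_0,v_5,v_7] = [v_5,v_7] − [v_0,v_7] + [v_0,v_5].
The 30×20 boundary matrix has rank 20 and Smith normal form diag(1,1,1,1,1,1,1,1,1,1,1,1,1,1,1,1,1,1,1,2).

Computing H_k = (kernel of ∂_k) / (image of ∂_{k+1}):

  H_0: rank C_0 − rank ∂_1 = 10 − 9 = 1, and the invariant factors of ∂_1 are all 1, so H_0 ≅ Z.
  H_1: rank ker ∂_1 − rank ∂_2 = (30 − 9) − 20 = 1, and ∂_2 has invariant factor 2 > 1, so H_1 ≅ Z ⊕ Z/2.
  H_2: rank ker ∂_2 − rank ∂_3 = (20 − 20) − 0 = 0, and there is no ∂_3, so H_2 ≅ 0.

(K is a triangulation of the Klein bottle.)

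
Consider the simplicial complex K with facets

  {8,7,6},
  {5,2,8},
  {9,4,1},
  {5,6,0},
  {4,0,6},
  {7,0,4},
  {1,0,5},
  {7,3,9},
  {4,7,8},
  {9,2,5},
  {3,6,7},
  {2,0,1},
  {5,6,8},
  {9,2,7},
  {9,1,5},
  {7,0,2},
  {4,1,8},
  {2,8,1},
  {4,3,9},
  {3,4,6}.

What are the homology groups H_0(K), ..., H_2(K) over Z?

H_0 ≅ Z,  H_1 ≅ Z ⊕ Z_2,  H_2 = 0.

Fix the vertex order 0 < 1 < 2 < 3 < 4 < 5 < 6 < 7 < 8 < 9 and write every simplex with vertices in increasing order. Then dim K = 2 and the simplices of K are:

  0-simplices (10): [0], [1], [2], [3], [4], [5], [6], [7], [8], [9]
  1-simplices (30): (30 of them)
  2-simplices (20): (20 of them)

Hence C_0 ≅ Z^10, C_1 ≅ Z^30, C_2 ≅ Z^20.

Boundary ∂_1: C_1 → C_0 is given by ∂[p,q] = [q] − [p]. For instance
  ∂[1,2] = [2] − [1].
This gives a 10×30 integer matrix of rank 9; reducing to Smith normal form yields diagonal entries (1,1,1,1,1,1,1,1,1).

∂_2: C_2 → C_1 sends each 2-simplex [p,q,r] to [q,r] − [p,r] + [p,q]. For instance
  ∂[2,7,9] = [7,9] − [2,9] + [2,7],
  ∂[3,6,7] = [6,7] − [3,7] + [3,6].
The 30×20 boundary matrix has rank 20 and Smith normal form diag(1,1,1,1,1,1,1,1,1,1,1,1,1,1,1,1,1,1,1,2).

From H_k ≅ ker(∂_k) / im(∂_{k+1}) we obtain:

  H_0: rank C_0 − rank ∂_1 = 10 − 9 = 1, and the invariant factors of ∂_1 are all 1, so H_0 = Z.
  H_1: rank ker ∂_1 − rank ∂_2 = (30 − 9) − 20 = 1, and ∂_2 has invariant factor 2 > 1, so H_1 = Z ⊕ Z_2.
  H_2: rank ker ∂_2 − rank ∂_3 = (20 − 20) − 0 = 0, and there is no ∂_3, so H_2 = 0.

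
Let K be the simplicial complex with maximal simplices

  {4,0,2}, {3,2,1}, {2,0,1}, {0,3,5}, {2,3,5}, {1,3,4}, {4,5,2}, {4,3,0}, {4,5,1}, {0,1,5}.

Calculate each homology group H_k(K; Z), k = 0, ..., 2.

K has 6 vertices, 15 edges, 10 triangles.
rank ∂_0 = 0, rank ∂_1 = 5 ⇒ b_0 = 6 − 0 − 5 = 1; all invariant factors of ∂_1 are 1 so no torsion. So H_0 = Z.
rank ∂_1 = 5, rank ∂_2 = 10 ⇒ b_1 = 15 − 5 − 10 = 0; ∂_2 has invariant factor(s) [2] giving torsion. So H_1 = Z/2.
rank ∂_2 = 10, rank ∂_3 = 0 ⇒ b_2 = 10 − 10 − 0 = 0. So H_2 = 0.

H_0 = Z,  H_1 = Z/2,  H_2 = 0.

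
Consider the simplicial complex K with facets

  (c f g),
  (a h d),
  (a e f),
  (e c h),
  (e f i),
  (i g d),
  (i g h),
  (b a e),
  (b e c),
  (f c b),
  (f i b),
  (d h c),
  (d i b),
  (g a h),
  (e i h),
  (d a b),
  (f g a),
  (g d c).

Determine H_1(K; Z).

Fix the vertex order a < b < c < d < e < f < g < h < i and write every simplex with vertices in increasing order. Then dim K = 2 and the simplices of K are:

  0-simplices (9): a, b, c, d, e, f, g, h, i
  1-simplices (27): ab, ad, ae, af, ag, ah, bc, bd, be, bf, bi, cd, ce, cf, cg, ch, dg, dh, di, ef, eh, ei, fg, fi, gh, gi, hi
  2-simplices (18): abd, abe, adh, aef, afg, agh, bce, bcf, bdi, bfi, cdg, cdh, ceh, cfg, dgi, efi, ehi, ghi

giving chain groups C_0 ≅ Z^9, C_1 ≅ Z^27, C_2 ≅ Z^18.

∂_1: C_1 → C_0 is given by ∂[p,q] = [q] − [p].
As a 9×27 matrix over Z this has rank 8, with invariant factors (1,1,1,1,1,1,1,1).

Boundary ∂_2: C_2 → C_1 maps a triangle to the signed sum of its edges. For instance
  ∂afg = fg − ag + af,
  ∂abd = bd − ad + ab.
The resulting 27×18 matrix has rank 18, and its Smith normal form has invariant factors (1,1,1,1,1,1,1,1,1,1,1,1,1,1,1,1,1,2).

Computing H_k = (kernel of ∂_k) / (image of ∂_{k+1}):

  H_1: rank ker ∂_1 − rank ∂_2 = (27 − 8) − 18 = 1, and ∂_2 has invariant factor 2 > 1, so H_1 ≅ Z ⊕ Z/2.

(K is a triangulation of the Klein bottle.)

H_1 = Z ⊕ Z/2.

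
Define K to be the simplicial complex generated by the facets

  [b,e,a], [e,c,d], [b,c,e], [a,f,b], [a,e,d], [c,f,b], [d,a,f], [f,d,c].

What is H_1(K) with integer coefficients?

Order the vertices as a < b < c < d < e < f. Listing each simplex with vertices in this order, K has dimension 2 with simplices:

  0-simplices (6): a, b, c, d, e, f
  1-simplices (12): ab, ad, ae, af, bc, be, bf, cd, ce, cf, de, df
  2-simplices (8): abe, abf, ade, adf, bce, bcf, cde, cdf

so the chain groups are C_0 ≅ Z^6, C_1 ≅ Z^12, C_2 ≅ Z^8.

∂_1: C_1 → C_0 maps an edge to its endpoints' difference, ∂[p,q] = q − p. For instance
  ∂cd = d − c.
As a 6×12 matrix over Z this has rank 5, with invariant factors (1,1,1,1,1).

Boundary ∂_2: C_2 → C_1 maps a triangle to the signed sum of its edges. For instance
  ∂abe = be − ae + ab,
  ∂abf = bf − af + ab.
As a 12×8 matrix over Z this has rank 7, with invariant factors (1,1,1,1,1,1,1).

Computing H_k = (kernel of ∂_k) / (image of ∂_{k+1}):

  H_1: rank ker ∂_1 − rank ∂_2 = (12 − 5) − 7 = 0, and the invariant factors of ∂_2 are all 1, so H_1 = 0.

H_1 ≅ 0.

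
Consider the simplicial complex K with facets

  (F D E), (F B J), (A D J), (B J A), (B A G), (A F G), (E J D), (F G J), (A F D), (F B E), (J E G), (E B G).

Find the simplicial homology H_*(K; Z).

Take the total order A < B < D < E < F < G < J on the vertex set. Then K (dimension 2) consists of the simplices:

  0-simplices (7): A, B, D, E, F, G, J
  1-simplices (18): AB, AD, AF, AG, AJ, BE, BF, BG, BJ, DE, DF, DJ, EF, EG, EJ, FG, FJ, GJ
  2-simplices (12): ABG, ABJ, ADF, ADJ, AFG, BEF, BEG, BFJ, DEF, DEJ, EGJ, FGJ

giving chain groups C_0 ≅ Z^7, C_1 ≅ Z^18, C_2 ≅ Z^12.

∂_1: C_1 → C_0 maps an edge to its endpoints' difference, ∂[p,q] = q − p.
The resulting 7×18 matrix has rank 6, and its Smith normal form has invariant factors (1,1,1,1,1,1).

Boundary ∂_2: C_2 → C_1 maps a triangle to the signed sum of its edges. For instance
  ∂BEF = EF − BF + BE,
  ∂BEG = EG − BG + BE.
This gives a 18×12 integer matrix of rank 12; reducing to Smith normal form yields diagonal entries (1,1,1,1,1,1,1,1,1,1,1,2).

From H_k ≅ ker(∂_k) / im(∂_{k+1}) we obtain:

  H_0: rank C_0 − rank ∂_1 = 7 − 6 = 1, and the invariant factors of ∂_1 are all 1, so H_0 ≅ Z.
  H_1: rank ker ∂_1 − rank ∂_2 = (18 − 6) − 12 = 0, and ∂_2 has invariant factor 2 > 1, so H_1 ≅ Z/2.
  H_2: rank ker ∂_2 − rank ∂_3 = (12 − 12) − 0 = 0, and there is no ∂_3, so H_2 ≅ 0.

H_0 ≅ Z,  H_1 ≅ Z/2,  H_2 = 0.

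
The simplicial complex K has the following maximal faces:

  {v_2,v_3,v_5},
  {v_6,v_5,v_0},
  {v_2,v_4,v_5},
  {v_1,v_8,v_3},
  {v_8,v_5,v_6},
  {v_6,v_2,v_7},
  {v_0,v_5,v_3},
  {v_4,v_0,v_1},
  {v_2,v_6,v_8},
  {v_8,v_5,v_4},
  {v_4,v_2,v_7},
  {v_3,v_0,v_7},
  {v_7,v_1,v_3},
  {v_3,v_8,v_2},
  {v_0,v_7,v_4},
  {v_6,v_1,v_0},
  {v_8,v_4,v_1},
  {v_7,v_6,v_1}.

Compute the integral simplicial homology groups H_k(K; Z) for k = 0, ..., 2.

Take the total order v_0 < v_1 < v_2 < v_3 < v_4 < v_5 < v_6 < v_7 < v_8 on the vertex set. Then K (dimension 2) consists of the simplices:

  0-simplices (9): [v_0], [v_1], [v_2], [v_3], [v_4], [v_5], [v_6], [v_7], [v_8]
  1-simplices (27): (27 of them)
  2-simplices (18): (18 of them)

so the chain groups are C_0 ≅ Z^9, C_1 ≅ Z^27, C_2 ≅ Z^18.

∂_1: C_1 → C_0 sends each edge [p,q] (with p < q) to q − p. For instance
  ∂[v_2,v_8] = [v_8] − [v_2].
As a 9×27 matrix over Z this has rank 8, with invariant factors (1,1,1,1,1,1,1,1).

∂_2: C_2 → C_1 maps a triangle to the signed sum of its edges. For instance
  ∂[v_4,v_5,v_8] = [v_5,v_8] − [v_4,v_8] + [v_4,v_5],
  ∂[v_0,v_1,v_6] = [v_1,v_6] − [v_0,v_6] + [v_0,v_1].
As a 27×18 matrix over Z this has rank 18, with invariant factors (1,1,1,1,1,1,1,1,1,1,1,1,1,1,1,1,1,2).

Now H_k = ker ∂_k / im ∂_{k+1}, so:

  H_0: rank C_0 − rank ∂_1 = 9 − 8 = 1, and the invariant factors of ∂_1 are all 1, so H_0 ≅ Z.
  H_1: rank ker ∂_1 − rank ∂_2 = (27 − 8) − 18 = 1, and ∂_2 has invariant factor 2 > 1, so H_1 ≅ Z ⊕ Z/2Z.
  H_2: rank ker ∂_2 − rank ∂_3 = (18 − 18) − 0 = 0, and there is no ∂_3, so H_2 ≅ 0.

(K is a triangulation of the Klein bottle.)

H_0 ≅ Z,  H_1 ≅ Z ⊕ Z/2Z,  H_2 = 0.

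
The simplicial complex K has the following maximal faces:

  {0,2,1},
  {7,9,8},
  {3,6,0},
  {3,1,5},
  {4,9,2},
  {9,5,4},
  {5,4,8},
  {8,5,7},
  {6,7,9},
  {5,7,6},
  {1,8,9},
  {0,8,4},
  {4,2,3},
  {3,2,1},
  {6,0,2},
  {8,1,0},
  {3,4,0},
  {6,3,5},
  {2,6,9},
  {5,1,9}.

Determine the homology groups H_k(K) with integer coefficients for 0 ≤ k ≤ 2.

Order the vertices as 0 < 1 < 2 < 3 < 4 < 5 < 6 < 7 < 8 < 9. Listing each simplex with vertices in this order, K has dimension 2 with simplices:

  0-simplices (10): [0], [1], [2], [3], [4], [5], [6], [7], [8], [9]
  1-simplices (30): (30 of them)
  2-simplices (20): (20 of them)

giving chain groups C_0 ≅ Z^10, C_1 ≅ Z^30, C_2 ≅ Z^20.

The boundary map ∂_1: C_1 → C_0 maps an edge to its endpoints' difference, ∂[p,q] = q − p. For instance
  ∂[8,9] = [9] − [8].
The resulting 10×30 matrix has rank 9, and its Smith normal form has invariant factors (1,1,1,1,1,1,1,1,1).

∂_2: C_2 → C_1 sends each 2-simplex [p,q,r] to [q,r] − [p,r] + [p,q]. For instance
  ∂[2,3,4] = [3,4] − [2,4] + [2,3],
  ∂[4,5,9] = [5,9] − [4,9] + [4,5].
The 30×20 boundary matrix has rank 20 and Smith normal form diag(1,1,1,1,1,1,1,1,1,1,1,1,1,1,1,1,1,1,1,2).

From H_k ≅ ker(∂_k) / im(∂_{k+1}) we obtain:

  H_0: rank C_0 − rank ∂_1 = 10 − 9 = 1, and the invariant factors of ∂_1 are all 1, so H_0 = Z.
  H_1: rank ker ∂_1 − rank ∂_2 = (30 − 9) − 20 = 1, and ∂_2 has invariant factor 2 > 1, so H_1 = Z ⊕ Z/2.
  H_2: rank ker ∂_2 − rank ∂_3 = (20 − 20) − 0 = 0, and there is no ∂_3, so H_2 = 0.

H_0 ≅ Z,  H_1 ≅ Z ⊕ Z/2,  H_2 = 0.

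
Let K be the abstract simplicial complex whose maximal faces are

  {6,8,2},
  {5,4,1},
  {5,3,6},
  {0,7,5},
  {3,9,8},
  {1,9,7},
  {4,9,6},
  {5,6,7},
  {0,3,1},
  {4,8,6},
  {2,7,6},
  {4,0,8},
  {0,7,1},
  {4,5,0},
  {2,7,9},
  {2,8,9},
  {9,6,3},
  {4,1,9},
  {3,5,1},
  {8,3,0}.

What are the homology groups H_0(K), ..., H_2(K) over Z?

Order the vertices as 0 < 1 < 2 < 3 < 4 < 5 < 6 < 7 < 8 < 9. Listing each simplex with vertices in this order, K has dimension 2 with simplices:

  0-simplices (10): [0], [1], [2], [3], [4], [5], [6], [7], [8], [9]
  1-simplices (30): (30 of them)
  2-simplices (20): (20 of them)

giving chain groups C_0 ≅ Z^10, C_1 ≅ Z^30, C_2 ≅ Z^20.

Boundary ∂_1: C_1 → C_0 sends each edge [p,q] (with p < q) to q − p.
As a 10×30 matrix over Z this has rank 9, with invariant factors (1,1,1,1,1,1,1,1,1).

∂_2: C_2 → C_1 maps a triangle to the signed sum of its edges. For instance
  ∂[1,7,9] = [7,9] − [1,9] + [1,7],
  ∂[0,3,8] = [3,8] − [0,8] + [0,3].
The resulting 30×20 matrix has rank 20, and its Smith normal form has invariant factors (1,1,1,1,1,1,1,1,1,1,1,1,1,1,1,1,1,1,1,2).

Now H_k = ker ∂_k / im ∂_{k+1}, so:

  H_0: rank C_0 − rank ∂_1 = 10 − 9 = 1, and the invariant factors of ∂_1 are all 1, so H_0 = Z.
  H_1: rank ker ∂_1 − rank ∂_2 = (30 − 9) − 20 = 1, and ∂_2 has invariant factor 2 > 1, so H_1 = Z ⊕ Z_2.
  H_2: rank ker ∂_2 − rank ∂_3 = (20 − 20) − 0 = 0, and there is no ∂_3, so H_2 = 0.

H_0 ≅ Z,  H_1 ≅ Z ⊕ Z_2,  H_2 = 0.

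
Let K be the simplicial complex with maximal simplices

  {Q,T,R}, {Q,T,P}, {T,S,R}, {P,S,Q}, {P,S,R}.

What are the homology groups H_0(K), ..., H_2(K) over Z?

Take the total order P < Q < R < S < T on the vertex set. Then K (dimension 2) consists of the simplices:

  0-simplices (5): P, Q, R, S, T
  1-simplices (10): PQ, PR, PS, PT, QR, QS, QT, RS, RT, ST
  2-simplices (5): PQS, PQT, PRS, QRT, RST

Hence C_0 ≅ Z^5, C_1 ≅ Z^10, C_2 ≅ Z^5.

Boundary ∂_1: C_1 → C_0 sends each edge [p,q] (with p < q) to q − p. For instance
  ∂PT = T − P.
The resulting 5×10 matrix has rank 4, and its Smith normal form has invariant factors (1,1,1,1).

Boundary ∂_2: C_2 → C_1 sends each 2-simplex [p,q,r] to [q,r] − [p,r] + [p,q]. For instance
  ∂PRS = RS − PS + PR,
  ∂PQT = QT − PT + PQ.
The resulting 10×5 matrix has rank 5, and its Smith normal form has invariant factors (1,1,1,1,1).

Computing H_k = (kernel of ∂_k) / (image of ∂_{k+1}):

  H_0: rank C_0 − rank ∂_1 = 5 − 4 = 1, and the invariant factors of ∂_1 are all 1, so H_0 = Z.
  H_1: rank ker ∂_1 − rank ∂_2 = (10 − 4) − 5 = 1, and the invariant factors of ∂_2 are all 1, so H_1 = Z.
  H_2: rank ker ∂_2 − rank ∂_3 = (5 − 5) − 0 = 0, and there is no ∂_3, so H_2 = 0.

H_0 ≅ Z,  H_1 ≅ Z,  H_2 = 0.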